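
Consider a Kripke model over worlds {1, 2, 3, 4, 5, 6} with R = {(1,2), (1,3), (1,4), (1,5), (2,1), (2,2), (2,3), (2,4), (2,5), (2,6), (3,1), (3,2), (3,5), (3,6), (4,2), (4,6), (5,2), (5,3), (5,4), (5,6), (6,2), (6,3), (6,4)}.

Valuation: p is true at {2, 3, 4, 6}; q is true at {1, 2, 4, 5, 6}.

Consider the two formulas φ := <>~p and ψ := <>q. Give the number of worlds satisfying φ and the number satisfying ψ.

For <>~p:
1: successors {2, 3, 4, 5}; ~p there: 2:F, 3:F, 4:F, 5:T. ✓
2: successors {1, 2, 3, 4, 5, 6}; ~p there: 1:T, 2:F, 3:F, 4:F, 5:T, 6:F. ✓
3: successors {1, 2, 5, 6}; ~p there: 1:T, 2:F, 5:T, 6:F. ✓
4: successors {2, 6}; ~p there: 2:F, 6:F. ✗
5: successors {2, 3, 4, 6}; ~p there: 2:F, 3:F, 4:F, 6:F. ✗
6: successors {2, 3, 4}; ~p there: 2:F, 3:F, 4:F. ✗
— 3 worlds.
For <>q:
1: successors {2, 3, 4, 5}; q there: 2:T, 3:F, 4:T, 5:T. ✓
2: successors {1, 2, 3, 4, 5, 6}; q there: 1:T, 2:T, 3:F, 4:T, 5:T, 6:T. ✓
3: successors {1, 2, 5, 6}; q there: 1:T, 2:T, 5:T, 6:T. ✓
4: successors {2, 6}; q there: 2:T, 6:T. ✓
5: successors {2, 3, 4, 6}; q there: 2:T, 3:F, 4:T, 6:T. ✓
6: successors {2, 3, 4}; q there: 2:T, 3:F, 4:T. ✓
— 6 worlds.

3 and 6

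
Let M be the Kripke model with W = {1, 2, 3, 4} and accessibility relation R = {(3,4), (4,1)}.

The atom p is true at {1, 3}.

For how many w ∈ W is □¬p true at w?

1: no successors, so □¬p holds vacuously. ✓
2: no successors, so □¬p holds vacuously. ✓
3: successors {4}; ¬p there: 4:T. ✓
4: successors {1}; ¬p there: 1:F. ✗
Satisfying worlds: {1, 2, 3}.

3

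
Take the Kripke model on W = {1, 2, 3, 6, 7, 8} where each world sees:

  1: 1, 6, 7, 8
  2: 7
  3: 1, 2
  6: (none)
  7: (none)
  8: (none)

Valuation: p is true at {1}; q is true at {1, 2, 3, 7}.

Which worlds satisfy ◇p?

1: successors {1, 6, 7, 8}; p there: 1:T, 6:F, 7:F, 8:F. ✓
2: successors {7}; p there: 7:F. ✗
3: successors {1, 2}; p there: 1:T, 2:F. ✓
6: no successors, so ◇p fails. ✗
7: no successors, so ◇p fails. ✗
8: no successors, so ◇p fails. ✗

{1, 3}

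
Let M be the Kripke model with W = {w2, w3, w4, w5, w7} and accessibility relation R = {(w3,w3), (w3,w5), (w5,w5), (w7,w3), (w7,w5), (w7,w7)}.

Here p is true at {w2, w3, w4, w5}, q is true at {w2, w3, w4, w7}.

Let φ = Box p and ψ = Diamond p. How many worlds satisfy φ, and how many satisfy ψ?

For Box p:
w2: no successors, so Box p holds vacuously. ✓
w3: successors {w3, w5}; p there: w3:T, w5:T. ✓
w4: no successors, so Box p holds vacuously. ✓
w5: successors {w5}; p there: w5:T. ✓
w7: successors {w3, w5, w7}; p there: w3:T, w5:T, w7:F. ✗
— 4 worlds.
For Diamond p:
w2: no successors, so Diamond p fails. ✗
w3: successors {w3, w5}; p there: w3:T, w5:T. ✓
w4: no successors, so Diamond p fails. ✗
w5: successors {w5}; p there: w5:T. ✓
w7: successors {w3, w5, w7}; p there: w3:T, w5:T, w7:F. ✓
— 3 worlds.

4 and 3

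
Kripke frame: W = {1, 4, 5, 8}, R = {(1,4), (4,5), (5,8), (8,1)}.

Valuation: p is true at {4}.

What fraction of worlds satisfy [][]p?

1: successors {4}; []p there: 4:F. ✗
4: successors {5}; []p there: 5:F. ✗
5: successors {8}; []p there: 8:F. ✗
8: successors {1}; []p there: 1:T. ✓
That's 1 of 4 worlds, so 1/4.

1/4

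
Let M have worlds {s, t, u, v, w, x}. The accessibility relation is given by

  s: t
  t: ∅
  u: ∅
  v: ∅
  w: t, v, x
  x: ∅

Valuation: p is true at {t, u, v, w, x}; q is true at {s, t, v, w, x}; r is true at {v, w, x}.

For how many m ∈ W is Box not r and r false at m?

4

s: Box not r is T, r is F. ✗
t: Box not r is T, r is F. ✗
u: Box not r is T, r is F. ✗
v: Box not r is T, r is T. ✓
w: Box not r is F, r is T. ✗
x: Box not r is T, r is T. ✓
Satisfying worlds: {v, x}.
So Box not r and r fails at the other 4 worlds.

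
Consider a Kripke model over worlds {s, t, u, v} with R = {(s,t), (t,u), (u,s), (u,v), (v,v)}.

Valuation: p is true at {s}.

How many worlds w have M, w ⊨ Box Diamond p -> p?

3

s: Box Diamond p is F, p is T. ✓
t: Box Diamond p is T, p is F. ✗
u: Box Diamond p is F, p is F. ✓
v: Box Diamond p is F, p is F. ✓
Satisfying worlds: {s, u, v}.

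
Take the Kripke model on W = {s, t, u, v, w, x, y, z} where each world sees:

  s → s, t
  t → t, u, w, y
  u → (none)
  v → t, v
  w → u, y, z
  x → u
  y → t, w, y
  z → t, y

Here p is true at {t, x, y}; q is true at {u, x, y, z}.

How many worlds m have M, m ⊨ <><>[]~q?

5

s: successors {s, t}; <>[]~q there: s:T, t:T. ✓
t: successors {t, u, w, y}; <>[]~q there: t:T, u:F, w:T, y:F. ✓
u: no successors, so <><>[]~q fails. ✗
v: successors {t, v}; <>[]~q there: t:T, v:T. ✓
w: successors {u, y, z}; <>[]~q there: u:F, y:F, z:F. ✗
x: successors {u}; <>[]~q there: u:F. ✗
y: successors {t, w, y}; <>[]~q there: t:T, w:T, y:F. ✓
z: successors {t, y}; <>[]~q there: t:T, y:F. ✓
Satisfying worlds: {s, t, v, y, z}.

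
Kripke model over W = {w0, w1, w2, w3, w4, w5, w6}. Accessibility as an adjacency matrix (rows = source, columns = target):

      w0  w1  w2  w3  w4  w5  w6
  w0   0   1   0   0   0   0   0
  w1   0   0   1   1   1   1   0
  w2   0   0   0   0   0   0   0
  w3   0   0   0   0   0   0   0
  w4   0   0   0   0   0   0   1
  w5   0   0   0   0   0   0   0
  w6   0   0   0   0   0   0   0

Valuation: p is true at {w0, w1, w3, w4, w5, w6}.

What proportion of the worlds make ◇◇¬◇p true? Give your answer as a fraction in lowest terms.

w0: successors {w1}; ◇¬◇p there: w1:T. ✓
w1: successors {w2, w3, w4, w5}; ◇¬◇p there: w2:F, w3:F, w4:T, w5:F. ✓
w2: no successors, so ◇◇¬◇p fails. ✗
w3: no successors, so ◇◇¬◇p fails. ✗
w4: successors {w6}; ◇¬◇p there: w6:F. ✗
w5: no successors, so ◇◇¬◇p fails. ✗
w6: no successors, so ◇◇¬◇p fails. ✗
That's 2 of 7 worlds, so 2/7.

2/7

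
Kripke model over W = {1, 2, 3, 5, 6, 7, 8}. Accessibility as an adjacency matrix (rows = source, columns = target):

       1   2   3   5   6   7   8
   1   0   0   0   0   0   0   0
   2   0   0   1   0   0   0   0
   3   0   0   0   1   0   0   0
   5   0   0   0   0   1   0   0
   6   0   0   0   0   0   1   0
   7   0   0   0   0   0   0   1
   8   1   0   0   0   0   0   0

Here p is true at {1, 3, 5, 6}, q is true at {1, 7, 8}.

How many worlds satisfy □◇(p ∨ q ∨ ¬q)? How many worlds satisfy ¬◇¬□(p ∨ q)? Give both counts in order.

For □◇(p ∨ q ∨ ¬q):
1: no successors, so □◇(p ∨ q ∨ ¬q) holds vacuously. ✓
2: successors {3}; ◇(p ∨ q ∨ ¬q) there: 3:T. ✓
3: successors {5}; ◇(p ∨ q ∨ ¬q) there: 5:T. ✓
5: successors {6}; ◇(p ∨ q ∨ ¬q) there: 6:T. ✓
6: successors {7}; ◇(p ∨ q ∨ ¬q) there: 7:T. ✓
7: successors {8}; ◇(p ∨ q ∨ ¬q) there: 8:T. ✓
8: successors {1}; ◇(p ∨ q ∨ ¬q) there: 1:F. ✗
— 6 worlds.
For ¬◇¬□(p ∨ q):
1: ◇¬□(p ∨ q) is F. ✓
2: ◇¬□(p ∨ q) is F. ✓
3: ◇¬□(p ∨ q) is F. ✓
5: ◇¬□(p ∨ q) is F. ✓
6: ◇¬□(p ∨ q) is F. ✓
7: ◇¬□(p ∨ q) is F. ✓
8: ◇¬□(p ∨ q) is F. ✓
— 7 worlds.

6 and 7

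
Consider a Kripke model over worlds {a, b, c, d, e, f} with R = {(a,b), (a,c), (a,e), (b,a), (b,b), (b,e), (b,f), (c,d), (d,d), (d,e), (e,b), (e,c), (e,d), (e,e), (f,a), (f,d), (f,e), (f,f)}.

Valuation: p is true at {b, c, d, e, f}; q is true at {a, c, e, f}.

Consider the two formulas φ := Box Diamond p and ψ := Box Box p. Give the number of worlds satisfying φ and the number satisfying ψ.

For Box Diamond p:
a: successors {b, c, e}; Diamond p there: b:T, c:T, e:T. ✓
b: successors {a, b, e, f}; Diamond p there: a:T, b:T, e:T, f:T. ✓
c: successors {d}; Diamond p there: d:T. ✓
d: successors {d, e}; Diamond p there: d:T, e:T. ✓
e: successors {b, c, d, e}; Diamond p there: b:T, c:T, d:T, e:T. ✓
f: successors {a, d, e, f}; Diamond p there: a:T, d:T, e:T, f:T. ✓
— 6 worlds.
For Box Box p:
a: successors {b, c, e}; Box p there: b:F, c:T, e:T. ✗
b: successors {a, b, e, f}; Box p there: a:T, b:F, e:T, f:F. ✗
c: successors {d}; Box p there: d:T. ✓
d: successors {d, e}; Box p there: d:T, e:T. ✓
e: successors {b, c, d, e}; Box p there: b:F, c:T, d:T, e:T. ✗
f: successors {a, d, e, f}; Box p there: a:T, d:T, e:T, f:F. ✗
— 2 worlds.

6 and 2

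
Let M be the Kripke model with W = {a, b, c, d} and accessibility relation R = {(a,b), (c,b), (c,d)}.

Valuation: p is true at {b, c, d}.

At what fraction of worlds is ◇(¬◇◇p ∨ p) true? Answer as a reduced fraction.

1/2

a: successors {b}; ¬◇◇p ∨ p there: b:T. ✓
b: no successors, so ◇(¬◇◇p ∨ p) fails. ✗
c: successors {b, d}; ¬◇◇p ∨ p there: b:T, d:T. ✓
d: no successors, so ◇(¬◇◇p ∨ p) fails. ✗
That's 2 of 4 worlds, so 2/4 = 1/2.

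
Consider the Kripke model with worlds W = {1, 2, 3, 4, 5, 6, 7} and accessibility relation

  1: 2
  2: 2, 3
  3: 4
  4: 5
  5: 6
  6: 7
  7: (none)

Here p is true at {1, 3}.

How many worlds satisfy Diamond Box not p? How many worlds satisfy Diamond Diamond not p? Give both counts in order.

For Diamond Box not p:
1: successors {2}; Box not p there: 2:F. ✗
2: successors {2, 3}; Box not p there: 2:F, 3:T. ✓
3: successors {4}; Box not p there: 4:T. ✓
4: successors {5}; Box not p there: 5:T. ✓
5: successors {6}; Box not p there: 6:T. ✓
6: successors {7}; Box not p there: 7:T. ✓
7: no successors, so Diamond Box not p fails. ✗
— 5 worlds.
For Diamond Diamond not p:
1: successors {2}; Diamond not p there: 2:T. ✓
2: successors {2, 3}; Diamond not p there: 2:T, 3:T. ✓
3: successors {4}; Diamond not p there: 4:T. ✓
4: successors {5}; Diamond not p there: 5:T. ✓
5: successors {6}; Diamond not p there: 6:T. ✓
6: successors {7}; Diamond not p there: 7:F. ✗
7: no successors, so Diamond Diamond not p fails. ✗
— 5 worlds.

5 and 5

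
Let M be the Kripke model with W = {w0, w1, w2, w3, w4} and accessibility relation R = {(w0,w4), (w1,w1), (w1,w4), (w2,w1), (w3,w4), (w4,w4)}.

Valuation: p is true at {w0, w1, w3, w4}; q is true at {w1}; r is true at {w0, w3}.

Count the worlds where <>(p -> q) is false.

w0: successors {w4}; p -> q there: w4:F. ✗
w1: successors {w1, w4}; p -> q there: w1:T, w4:F. ✓
w2: successors {w1}; p -> q there: w1:T. ✓
w3: successors {w4}; p -> q there: w4:F. ✗
w4: successors {w4}; p -> q there: w4:F. ✗
Satisfying worlds: {w1, w2}.
So <>(p -> q) fails at the other 3 worlds.

3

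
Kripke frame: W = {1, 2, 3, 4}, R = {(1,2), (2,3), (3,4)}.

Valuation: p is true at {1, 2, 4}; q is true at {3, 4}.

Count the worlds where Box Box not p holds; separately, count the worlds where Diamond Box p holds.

3 and 2

For Box Box not p:
1: successors {2}; Box not p there: 2:T. ✓
2: successors {3}; Box not p there: 3:F. ✗
3: successors {4}; Box not p there: 4:T. ✓
4: no successors, so Box Box not p holds vacuously. ✓
— 3 worlds.
For Diamond Box p:
1: successors {2}; Box p there: 2:F. ✗
2: successors {3}; Box p there: 3:T. ✓
3: successors {4}; Box p there: 4:T. ✓
4: no successors, so Diamond Box p fails. ✗
— 2 worlds.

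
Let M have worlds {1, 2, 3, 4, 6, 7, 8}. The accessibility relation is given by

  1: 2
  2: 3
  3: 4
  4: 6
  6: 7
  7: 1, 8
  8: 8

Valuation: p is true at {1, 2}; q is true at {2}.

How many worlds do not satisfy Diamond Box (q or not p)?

1: successors {2}; Box (q or not p) there: 2:T. ✓
2: successors {3}; Box (q or not p) there: 3:T. ✓
3: successors {4}; Box (q or not p) there: 4:T. ✓
4: successors {6}; Box (q or not p) there: 6:T. ✓
6: successors {7}; Box (q or not p) there: 7:F. ✗
7: successors {1, 8}; Box (q or not p) there: 1:T, 8:T. ✓
8: successors {8}; Box (q or not p) there: 8:T. ✓
Satisfying worlds: {1, 2, 3, 4, 7, 8}.
So Diamond Box (q or not p) fails at the other 1 world.

1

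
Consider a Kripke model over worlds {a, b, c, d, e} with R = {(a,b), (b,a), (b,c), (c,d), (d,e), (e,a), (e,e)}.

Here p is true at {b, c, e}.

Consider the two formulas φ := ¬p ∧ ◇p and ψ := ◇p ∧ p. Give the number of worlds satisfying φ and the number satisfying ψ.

For ¬p ∧ ◇p:
a: ¬p is T, ◇p is T. ✓
b: ¬p is F, ◇p is T. ✗
c: ¬p is F, ◇p is F. ✗
d: ¬p is T, ◇p is T. ✓
e: ¬p is F, ◇p is T. ✗
— 2 worlds.
For ◇p ∧ p:
a: ◇p is T, p is F. ✗
b: ◇p is T, p is T. ✓
c: ◇p is F, p is T. ✗
d: ◇p is T, p is F. ✗
e: ◇p is T, p is T. ✓
— 2 worlds.

2 and 2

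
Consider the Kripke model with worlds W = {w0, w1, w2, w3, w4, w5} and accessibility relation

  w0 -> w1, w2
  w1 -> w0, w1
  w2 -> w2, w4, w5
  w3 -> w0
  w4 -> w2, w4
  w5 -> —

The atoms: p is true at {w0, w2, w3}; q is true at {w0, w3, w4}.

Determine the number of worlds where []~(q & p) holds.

w0: successors {w1, w2}; ~(q & p) there: w1:T, w2:T. ✓
w1: successors {w0, w1}; ~(q & p) there: w0:F, w1:T. ✗
w2: successors {w2, w4, w5}; ~(q & p) there: w2:T, w4:T, w5:T. ✓
w3: successors {w0}; ~(q & p) there: w0:F. ✗
w4: successors {w2, w4}; ~(q & p) there: w2:T, w4:T. ✓
w5: no successors, so []~(q & p) holds vacuously. ✓
Satisfying worlds: {w0, w2, w4, w5}.

4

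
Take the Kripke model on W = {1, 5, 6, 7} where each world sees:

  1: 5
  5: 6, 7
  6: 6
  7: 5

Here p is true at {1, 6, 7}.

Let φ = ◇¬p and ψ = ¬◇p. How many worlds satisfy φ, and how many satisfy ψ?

For ◇¬p:
1: successors {5}; ¬p there: 5:T. ✓
5: successors {6, 7}; ¬p there: 6:F, 7:F. ✗
6: successors {6}; ¬p there: 6:F. ✗
7: successors {5}; ¬p there: 5:T. ✓
— 2 worlds.
For ¬◇p:
1: ◇p is F. ✓
5: ◇p is T. ✗
6: ◇p is T. ✗
7: ◇p is F. ✓
— 2 worlds.

2 and 2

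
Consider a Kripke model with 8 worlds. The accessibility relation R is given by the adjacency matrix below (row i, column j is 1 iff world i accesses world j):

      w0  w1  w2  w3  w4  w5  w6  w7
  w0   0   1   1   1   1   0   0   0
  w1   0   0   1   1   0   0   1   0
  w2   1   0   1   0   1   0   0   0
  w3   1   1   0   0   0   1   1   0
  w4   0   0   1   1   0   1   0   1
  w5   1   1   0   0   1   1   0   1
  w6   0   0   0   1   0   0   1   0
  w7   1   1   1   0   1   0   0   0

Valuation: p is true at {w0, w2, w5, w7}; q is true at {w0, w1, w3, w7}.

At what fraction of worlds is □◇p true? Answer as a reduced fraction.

w0: successors {w1, w2, w3, w4}; ◇p there: w1:T, w2:T, w3:T, w4:T. ✓
w1: successors {w2, w3, w6}; ◇p there: w2:T, w3:T, w6:F. ✗
w2: successors {w0, w2, w4}; ◇p there: w0:T, w2:T, w4:T. ✓
w3: successors {w0, w1, w5, w6}; ◇p there: w0:T, w1:T, w5:T, w6:F. ✗
w4: successors {w2, w3, w5, w7}; ◇p there: w2:T, w3:T, w5:T, w7:T. ✓
w5: successors {w0, w1, w4, w5, w7}; ◇p there: w0:T, w1:T, w4:T, w5:T, w7:T. ✓
w6: successors {w3, w6}; ◇p there: w3:T, w6:F. ✗
w7: successors {w0, w1, w2, w4}; ◇p there: w0:T, w1:T, w2:T, w4:T. ✓
That's 5 of 8 worlds, so 5/8.

5/8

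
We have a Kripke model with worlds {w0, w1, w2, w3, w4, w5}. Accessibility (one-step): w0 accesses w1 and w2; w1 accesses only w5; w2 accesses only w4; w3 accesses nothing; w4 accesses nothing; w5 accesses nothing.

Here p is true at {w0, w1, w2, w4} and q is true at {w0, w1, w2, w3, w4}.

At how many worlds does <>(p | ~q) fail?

w0: successors {w1, w2}; p | ~q there: w1:T, w2:T. ✓
w1: successors {w5}; p | ~q there: w5:T. ✓
w2: successors {w4}; p | ~q there: w4:T. ✓
w3: no successors, so <>(p | ~q) fails. ✗
w4: no successors, so <>(p | ~q) fails. ✗
w5: no successors, so <>(p | ~q) fails. ✗
Satisfying worlds: {w0, w1, w2}.
So <>(p | ~q) fails at the other 3 worlds.

3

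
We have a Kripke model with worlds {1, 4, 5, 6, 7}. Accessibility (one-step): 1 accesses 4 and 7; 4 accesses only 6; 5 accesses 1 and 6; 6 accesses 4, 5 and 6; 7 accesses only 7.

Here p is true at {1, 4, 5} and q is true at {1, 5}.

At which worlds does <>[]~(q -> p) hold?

∅

1: successors {4, 7}; []~(q -> p) there: 4:F, 7:F. ✗
4: successors {6}; []~(q -> p) there: 6:F. ✗
5: successors {1, 6}; []~(q -> p) there: 1:F, 6:F. ✗
6: successors {4, 5, 6}; []~(q -> p) there: 4:F, 5:F, 6:F. ✗
7: successors {7}; []~(q -> p) there: 7:F. ✗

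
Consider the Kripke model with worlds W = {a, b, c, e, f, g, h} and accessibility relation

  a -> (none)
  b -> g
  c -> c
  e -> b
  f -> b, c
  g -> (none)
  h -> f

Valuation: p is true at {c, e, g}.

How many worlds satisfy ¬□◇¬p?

a: □◇¬p is T. ✗
b: □◇¬p is F. ✓
c: □◇¬p is F. ✓
e: □◇¬p is F. ✓
f: □◇¬p is F. ✓
g: □◇¬p is T. ✗
h: □◇¬p is T. ✗
Satisfying worlds: {b, c, e, f}.

4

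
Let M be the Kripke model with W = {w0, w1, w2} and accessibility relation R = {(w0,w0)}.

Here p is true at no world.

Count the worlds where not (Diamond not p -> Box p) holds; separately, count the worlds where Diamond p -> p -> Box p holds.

For not (Diamond not p -> Box p):
w0: Diamond not p -> Box p is F. ✓
w1: Diamond not p -> Box p is T. ✗
w2: Diamond not p -> Box p is T. ✗
— 1 world.
For Diamond p -> p -> Box p:
w0: Diamond p is F, p -> Box p is T. ✓
w1: Diamond p is F, p -> Box p is T. ✓
w2: Diamond p is F, p -> Box p is T. ✓
— 3 worlds.

1 and 3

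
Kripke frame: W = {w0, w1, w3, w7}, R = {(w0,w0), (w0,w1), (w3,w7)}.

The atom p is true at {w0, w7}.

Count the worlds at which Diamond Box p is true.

w0: successors {w0, w1}; Box p there: w0:F, w1:T. ✓
w1: no successors, so Diamond Box p fails. ✗
w3: successors {w7}; Box p there: w7:T. ✓
w7: no successors, so Diamond Box p fails. ✗
Satisfying worlds: {w0, w3}.

2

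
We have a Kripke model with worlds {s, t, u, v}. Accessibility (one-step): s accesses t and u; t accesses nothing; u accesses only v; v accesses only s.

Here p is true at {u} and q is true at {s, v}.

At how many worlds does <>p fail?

s: successors {t, u}; p there: t:F, u:T. ✓
t: no successors, so <>p fails. ✗
u: successors {v}; p there: v:F. ✗
v: successors {s}; p there: s:F. ✗
Satisfying worlds: {s}.
So <>p fails at the other 3 worlds.

3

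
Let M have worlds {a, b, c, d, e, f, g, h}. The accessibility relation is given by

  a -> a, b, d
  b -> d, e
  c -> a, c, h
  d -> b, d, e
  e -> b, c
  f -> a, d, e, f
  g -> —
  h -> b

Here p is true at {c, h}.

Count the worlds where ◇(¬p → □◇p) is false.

6

a: successors {a, b, d}; ¬p → □◇p there: a:F, b:F, d:F. ✗
b: successors {d, e}; ¬p → □◇p there: d:F, e:F. ✗
c: successors {a, c, h}; ¬p → □◇p there: a:F, c:T, h:T. ✓
d: successors {b, d, e}; ¬p → □◇p there: b:F, d:F, e:F. ✗
e: successors {b, c}; ¬p → □◇p there: b:F, c:T. ✓
f: successors {a, d, e, f}; ¬p → □◇p there: a:F, d:F, e:F, f:F. ✗
g: no successors, so ◇(¬p → □◇p) fails. ✗
h: successors {b}; ¬p → □◇p there: b:F. ✗
Satisfying worlds: {c, e}.
So ◇(¬p → □◇p) fails at the other 6 worlds.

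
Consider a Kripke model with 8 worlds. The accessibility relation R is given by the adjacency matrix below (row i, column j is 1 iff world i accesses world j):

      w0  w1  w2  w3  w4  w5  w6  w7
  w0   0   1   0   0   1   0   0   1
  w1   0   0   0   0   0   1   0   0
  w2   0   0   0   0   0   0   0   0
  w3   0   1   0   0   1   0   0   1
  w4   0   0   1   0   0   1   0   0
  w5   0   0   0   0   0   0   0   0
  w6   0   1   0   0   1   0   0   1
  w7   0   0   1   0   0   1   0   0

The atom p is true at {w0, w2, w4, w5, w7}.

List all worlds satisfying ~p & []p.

{w1}

w0: ~p is F, []p is F. ✗
w1: ~p is T, []p is T. ✓
w2: ~p is F, []p is T. ✗
w3: ~p is T, []p is F. ✗
w4: ~p is F, []p is T. ✗
w5: ~p is F, []p is T. ✗
w6: ~p is T, []p is F. ✗
w7: ~p is F, []p is T. ✗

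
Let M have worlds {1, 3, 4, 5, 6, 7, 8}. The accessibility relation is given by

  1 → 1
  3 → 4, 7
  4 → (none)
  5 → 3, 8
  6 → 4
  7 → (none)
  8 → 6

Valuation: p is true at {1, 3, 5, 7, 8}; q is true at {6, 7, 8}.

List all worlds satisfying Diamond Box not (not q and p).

1: successors {1}; Box not (not q and p) there: 1:F. ✗
3: successors {4, 7}; Box not (not q and p) there: 4:T, 7:T. ✓
4: no successors, so Diamond Box not (not q and p) fails. ✗
5: successors {3, 8}; Box not (not q and p) there: 3:T, 8:T. ✓
6: successors {4}; Box not (not q and p) there: 4:T. ✓
7: no successors, so Diamond Box not (not q and p) fails. ✗
8: successors {6}; Box not (not q and p) there: 6:T. ✓

{3, 5, 6, 8}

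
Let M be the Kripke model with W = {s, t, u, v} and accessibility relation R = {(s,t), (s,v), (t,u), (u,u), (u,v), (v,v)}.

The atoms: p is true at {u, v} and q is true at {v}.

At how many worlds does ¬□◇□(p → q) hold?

1

s: □◇□(p → q) is F. ✓
t: □◇□(p → q) is T. ✗
u: □◇□(p → q) is T. ✗
v: □◇□(p → q) is T. ✗
Satisfying worlds: {s}.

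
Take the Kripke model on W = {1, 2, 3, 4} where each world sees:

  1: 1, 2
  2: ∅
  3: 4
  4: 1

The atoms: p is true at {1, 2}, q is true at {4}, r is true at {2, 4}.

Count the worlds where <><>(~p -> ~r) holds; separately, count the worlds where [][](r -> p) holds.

For <><>(~p -> ~r):
1: successors {1, 2}; <>(~p -> ~r) there: 1:T, 2:F. ✓
2: no successors, so <><>(~p -> ~r) fails. ✗
3: successors {4}; <>(~p -> ~r) there: 4:T. ✓
4: successors {1}; <>(~p -> ~r) there: 1:T. ✓
— 3 worlds.
For [][](r -> p):
1: successors {1, 2}; [](r -> p) there: 1:T, 2:T. ✓
2: no successors, so [][](r -> p) holds vacuously. ✓
3: successors {4}; [](r -> p) there: 4:T. ✓
4: successors {1}; [](r -> p) there: 1:T. ✓
— 4 worlds.

3 and 4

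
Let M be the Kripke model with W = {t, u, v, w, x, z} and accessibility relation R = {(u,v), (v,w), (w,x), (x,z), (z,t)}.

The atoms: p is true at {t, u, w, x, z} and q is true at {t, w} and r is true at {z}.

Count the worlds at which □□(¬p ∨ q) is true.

4

t: no successors, so □□(¬p ∨ q) holds vacuously. ✓
u: successors {v}; □(¬p ∨ q) there: v:T. ✓
v: successors {w}; □(¬p ∨ q) there: w:F. ✗
w: successors {x}; □(¬p ∨ q) there: x:F. ✗
x: successors {z}; □(¬p ∨ q) there: z:T. ✓
z: successors {t}; □(¬p ∨ q) there: t:T. ✓
Satisfying worlds: {t, u, x, z}.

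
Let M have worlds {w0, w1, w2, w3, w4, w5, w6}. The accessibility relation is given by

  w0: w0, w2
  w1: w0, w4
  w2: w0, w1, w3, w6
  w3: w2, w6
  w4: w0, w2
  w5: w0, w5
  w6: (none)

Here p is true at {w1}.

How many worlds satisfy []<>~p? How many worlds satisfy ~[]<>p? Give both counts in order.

5 and 6

For []<>~p:
w0: successors {w0, w2}; <>~p there: w0:T, w2:T. ✓
w1: successors {w0, w4}; <>~p there: w0:T, w4:T. ✓
w2: successors {w0, w1, w3, w6}; <>~p there: w0:T, w1:T, w3:T, w6:F. ✗
w3: successors {w2, w6}; <>~p there: w2:T, w6:F. ✗
w4: successors {w0, w2}; <>~p there: w0:T, w2:T. ✓
w5: successors {w0, w5}; <>~p there: w0:T, w5:T. ✓
w6: no successors, so []<>~p holds vacuously. ✓
— 5 worlds.
For ~[]<>p:
w0: []<>p is F. ✓
w1: []<>p is F. ✓
w2: []<>p is F. ✓
w3: []<>p is F. ✓
w4: []<>p is F. ✓
w5: []<>p is F. ✓
w6: []<>p is T. ✗
— 6 worlds.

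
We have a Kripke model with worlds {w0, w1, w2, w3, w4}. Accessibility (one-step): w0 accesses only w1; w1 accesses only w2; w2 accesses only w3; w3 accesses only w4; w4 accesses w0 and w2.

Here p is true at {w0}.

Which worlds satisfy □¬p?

w0: successors {w1}; ¬p there: w1:T. ✓
w1: successors {w2}; ¬p there: w2:T. ✓
w2: successors {w3}; ¬p there: w3:T. ✓
w3: successors {w4}; ¬p there: w4:T. ✓
w4: successors {w0, w2}; ¬p there: w0:F, w2:T. ✗

{w0, w1, w2, w3}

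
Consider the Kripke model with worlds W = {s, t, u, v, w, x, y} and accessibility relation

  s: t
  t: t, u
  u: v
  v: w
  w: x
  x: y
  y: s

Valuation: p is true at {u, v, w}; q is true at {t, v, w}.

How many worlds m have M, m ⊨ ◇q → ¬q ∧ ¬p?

4

s: ◇q is T, ¬q ∧ ¬p is T. ✓
t: ◇q is T, ¬q ∧ ¬p is F. ✗
u: ◇q is T, ¬q ∧ ¬p is F. ✗
v: ◇q is T, ¬q ∧ ¬p is F. ✗
w: ◇q is F, ¬q ∧ ¬p is F. ✓
x: ◇q is F, ¬q ∧ ¬p is T. ✓
y: ◇q is F, ¬q ∧ ¬p is T. ✓
Satisfying worlds: {s, w, x, y}.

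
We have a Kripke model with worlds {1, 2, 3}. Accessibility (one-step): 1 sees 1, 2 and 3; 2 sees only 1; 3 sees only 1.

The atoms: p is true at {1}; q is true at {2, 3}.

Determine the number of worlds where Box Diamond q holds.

1: successors {1, 2, 3}; Diamond q there: 1:T, 2:F, 3:F. ✗
2: successors {1}; Diamond q there: 1:T. ✓
3: successors {1}; Diamond q there: 1:T. ✓
Satisfying worlds: {2, 3}.

2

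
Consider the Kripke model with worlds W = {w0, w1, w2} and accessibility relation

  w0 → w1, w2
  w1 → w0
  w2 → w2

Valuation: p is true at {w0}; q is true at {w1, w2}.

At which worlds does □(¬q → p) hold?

{w0, w1, w2}

w0: successors {w1, w2}; ¬q → p there: w1:T, w2:T. ✓
w1: successors {w0}; ¬q → p there: w0:T. ✓
w2: successors {w2}; ¬q → p there: w2:T. ✓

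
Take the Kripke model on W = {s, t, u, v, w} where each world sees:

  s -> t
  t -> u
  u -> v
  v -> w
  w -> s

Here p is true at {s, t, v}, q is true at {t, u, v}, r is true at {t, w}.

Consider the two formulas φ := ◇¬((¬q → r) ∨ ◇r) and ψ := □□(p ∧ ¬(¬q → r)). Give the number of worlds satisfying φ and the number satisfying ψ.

0 and 1

For ◇¬((¬q → r) ∨ ◇r):
s: successors {t}; ¬((¬q → r) ∨ ◇r) there: t:F. ✗
t: successors {u}; ¬((¬q → r) ∨ ◇r) there: u:F. ✗
u: successors {v}; ¬((¬q → r) ∨ ◇r) there: v:F. ✗
v: successors {w}; ¬((¬q → r) ∨ ◇r) there: w:F. ✗
w: successors {s}; ¬((¬q → r) ∨ ◇r) there: s:F. ✗
— 0 worlds.
For □□(p ∧ ¬(¬q → r)):
s: successors {t}; □(p ∧ ¬(¬q → r)) there: t:F. ✗
t: successors {u}; □(p ∧ ¬(¬q → r)) there: u:F. ✗
u: successors {v}; □(p ∧ ¬(¬q → r)) there: v:F. ✗
v: successors {w}; □(p ∧ ¬(¬q → r)) there: w:T. ✓
w: successors {s}; □(p ∧ ¬(¬q → r)) there: s:F. ✗
— 1 world.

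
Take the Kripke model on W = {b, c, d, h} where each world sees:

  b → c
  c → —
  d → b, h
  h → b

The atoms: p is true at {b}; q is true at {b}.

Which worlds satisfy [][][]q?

b: successors {c}; [][]q there: c:T. ✓
c: no successors, so [][][]q holds vacuously. ✓
d: successors {b, h}; [][]q there: b:T, h:F. ✗
h: successors {b}; [][]q there: b:T. ✓

{b, c, h}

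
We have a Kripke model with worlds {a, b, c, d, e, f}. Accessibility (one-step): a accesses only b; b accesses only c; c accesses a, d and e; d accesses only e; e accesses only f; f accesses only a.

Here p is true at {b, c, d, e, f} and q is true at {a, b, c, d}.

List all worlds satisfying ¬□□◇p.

a: □□◇p is T. ✗
b: □□◇p is T. ✗
c: □□◇p is F. ✓
d: □□◇p is F. ✓
e: □□◇p is T. ✗
f: □□◇p is T. ✗

{c, d}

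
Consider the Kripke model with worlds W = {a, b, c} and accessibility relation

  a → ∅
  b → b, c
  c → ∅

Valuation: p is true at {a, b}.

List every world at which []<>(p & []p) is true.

{a, c}

a: no successors, so []<>(p & []p) holds vacuously. ✓
b: successors {b, c}; <>(p & []p) there: b:F, c:F. ✗
c: no successors, so []<>(p & []p) holds vacuously. ✓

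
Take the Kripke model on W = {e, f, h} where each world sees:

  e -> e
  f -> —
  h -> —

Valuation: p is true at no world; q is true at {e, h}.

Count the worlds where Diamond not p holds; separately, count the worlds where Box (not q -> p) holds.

1 and 3

For Diamond not p:
e: successors {e}; not p there: e:T. ✓
f: no successors, so Diamond not p fails. ✗
h: no successors, so Diamond not p fails. ✗
— 1 world.
For Box (not q -> p):
e: successors {e}; not q -> p there: e:T. ✓
f: no successors, so Box (not q -> p) holds vacuously. ✓
h: no successors, so Box (not q -> p) holds vacuously. ✓
— 3 worlds.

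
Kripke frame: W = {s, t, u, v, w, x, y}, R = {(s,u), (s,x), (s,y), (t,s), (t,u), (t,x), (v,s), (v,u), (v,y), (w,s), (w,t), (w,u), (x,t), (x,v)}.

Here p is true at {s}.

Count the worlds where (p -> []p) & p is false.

7

s: p -> []p is F, p is T. ✗
t: p -> []p is T, p is F. ✗
u: p -> []p is T, p is F. ✗
v: p -> []p is T, p is F. ✗
w: p -> []p is T, p is F. ✗
x: p -> []p is T, p is F. ✗
y: p -> []p is T, p is F. ✗
Satisfying worlds: ∅.
So (p -> []p) & p fails at the other 7 worlds.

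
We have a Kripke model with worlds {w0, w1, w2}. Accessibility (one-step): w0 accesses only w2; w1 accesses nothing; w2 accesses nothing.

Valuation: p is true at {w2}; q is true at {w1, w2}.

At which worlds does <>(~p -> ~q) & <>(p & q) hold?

{w0}

w0: <>(~p -> ~q) is T, <>(p & q) is T. ✓
w1: <>(~p -> ~q) is F, <>(p & q) is F. ✗
w2: <>(~p -> ~q) is F, <>(p & q) is F. ✗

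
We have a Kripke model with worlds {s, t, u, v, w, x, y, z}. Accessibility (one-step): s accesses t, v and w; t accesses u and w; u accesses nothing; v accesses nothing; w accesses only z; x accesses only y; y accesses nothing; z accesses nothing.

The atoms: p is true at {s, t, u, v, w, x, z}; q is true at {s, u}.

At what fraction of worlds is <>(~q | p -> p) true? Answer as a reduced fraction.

3/8

s: successors {t, v, w}; ~q | p -> p there: t:T, v:T, w:T. ✓
t: successors {u, w}; ~q | p -> p there: u:T, w:T. ✓
u: no successors, so <>(~q | p -> p) fails. ✗
v: no successors, so <>(~q | p -> p) fails. ✗
w: successors {z}; ~q | p -> p there: z:T. ✓
x: successors {y}; ~q | p -> p there: y:F. ✗
y: no successors, so <>(~q | p -> p) fails. ✗
z: no successors, so <>(~q | p -> p) fails. ✗
That's 3 of 8 worlds, so 3/8.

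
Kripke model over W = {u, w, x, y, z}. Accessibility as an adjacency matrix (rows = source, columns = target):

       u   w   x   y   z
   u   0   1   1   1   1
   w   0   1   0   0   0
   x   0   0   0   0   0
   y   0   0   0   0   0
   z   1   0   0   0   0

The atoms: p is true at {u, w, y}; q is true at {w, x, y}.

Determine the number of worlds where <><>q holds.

3

u: successors {w, x, y, z}; <>q there: w:T, x:F, y:F, z:F. ✓
w: successors {w}; <>q there: w:T. ✓
x: no successors, so <><>q fails. ✗
y: no successors, so <><>q fails. ✗
z: successors {u}; <>q there: u:T. ✓
Satisfying worlds: {u, w, z}.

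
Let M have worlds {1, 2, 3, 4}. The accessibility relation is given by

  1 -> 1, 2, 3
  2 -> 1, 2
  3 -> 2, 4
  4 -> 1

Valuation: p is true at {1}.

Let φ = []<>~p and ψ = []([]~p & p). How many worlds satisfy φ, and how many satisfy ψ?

3 and 0

For []<>~p:
1: successors {1, 2, 3}; <>~p there: 1:T, 2:T, 3:T. ✓
2: successors {1, 2}; <>~p there: 1:T, 2:T. ✓
3: successors {2, 4}; <>~p there: 2:T, 4:F. ✗
4: successors {1}; <>~p there: 1:T. ✓
— 3 worlds.
For []([]~p & p):
1: successors {1, 2, 3}; []~p & p there: 1:F, 2:F, 3:F. ✗
2: successors {1, 2}; []~p & p there: 1:F, 2:F. ✗
3: successors {2, 4}; []~p & p there: 2:F, 4:F. ✗
4: successors {1}; []~p & p there: 1:F. ✗
— 0 worlds.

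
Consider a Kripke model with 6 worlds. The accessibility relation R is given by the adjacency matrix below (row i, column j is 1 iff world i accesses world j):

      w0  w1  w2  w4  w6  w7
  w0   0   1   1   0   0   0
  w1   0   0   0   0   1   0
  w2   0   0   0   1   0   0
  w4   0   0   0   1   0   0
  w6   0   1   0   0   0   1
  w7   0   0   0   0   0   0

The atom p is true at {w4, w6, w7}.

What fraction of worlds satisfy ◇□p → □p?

2/3

w0: ◇□p is T, □p is F. ✗
w1: ◇□p is F, □p is T. ✓
w2: ◇□p is T, □p is T. ✓
w4: ◇□p is T, □p is T. ✓
w6: ◇□p is T, □p is F. ✗
w7: ◇□p is F, □p is T. ✓
That's 4 of 6 worlds, so 4/6 = 2/3.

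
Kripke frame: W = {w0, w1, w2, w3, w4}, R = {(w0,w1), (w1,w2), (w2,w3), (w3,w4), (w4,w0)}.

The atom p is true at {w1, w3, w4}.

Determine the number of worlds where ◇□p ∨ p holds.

4

w0: ◇□p is F, p is F. ✗
w1: ◇□p is T, p is T. ✓
w2: ◇□p is T, p is F. ✓
w3: ◇□p is F, p is T. ✓
w4: ◇□p is T, p is T. ✓
Satisfying worlds: {w1, w2, w3, w4}.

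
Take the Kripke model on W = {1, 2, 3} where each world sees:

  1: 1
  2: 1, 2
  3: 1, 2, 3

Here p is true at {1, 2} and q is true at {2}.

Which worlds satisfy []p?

{1, 2}

1: successors {1}; p there: 1:T. ✓
2: successors {1, 2}; p there: 1:T, 2:T. ✓
3: successors {1, 2, 3}; p there: 1:T, 2:T, 3:F. ✗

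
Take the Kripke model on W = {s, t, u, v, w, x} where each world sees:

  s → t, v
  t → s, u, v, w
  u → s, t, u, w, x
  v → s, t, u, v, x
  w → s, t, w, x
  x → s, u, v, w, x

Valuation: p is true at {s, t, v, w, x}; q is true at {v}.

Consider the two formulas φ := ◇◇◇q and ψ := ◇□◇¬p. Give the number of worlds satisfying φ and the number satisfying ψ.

For ◇◇◇q:
s: successors {t, v}; ◇◇q there: t:T, v:T. ✓
t: successors {s, u, v, w}; ◇◇q there: s:T, u:T, v:T, w:T. ✓
u: successors {s, t, u, w, x}; ◇◇q there: s:T, t:T, u:T, w:T, x:T. ✓
v: successors {s, t, u, v, x}; ◇◇q there: s:T, t:T, u:T, v:T, x:T. ✓
w: successors {s, t, w, x}; ◇◇q there: s:T, t:T, w:T, x:T. ✓
x: successors {s, u, v, w, x}; ◇◇q there: s:T, u:T, v:T, w:T, x:T. ✓
— 6 worlds.
For ◇□◇¬p:
s: successors {t, v}; □◇¬p there: t:F, v:F. ✗
t: successors {s, u, v, w}; □◇¬p there: s:T, u:F, v:F, w:F. ✓
u: successors {s, t, u, w, x}; □◇¬p there: s:T, t:F, u:F, w:F, x:F. ✓
v: successors {s, t, u, v, x}; □◇¬p there: s:T, t:F, u:F, v:F, x:F. ✓
w: successors {s, t, w, x}; □◇¬p there: s:T, t:F, w:F, x:F. ✓
x: successors {s, u, v, w, x}; □◇¬p there: s:T, u:F, v:F, w:F, x:F. ✓
— 5 worlds.

6 and 5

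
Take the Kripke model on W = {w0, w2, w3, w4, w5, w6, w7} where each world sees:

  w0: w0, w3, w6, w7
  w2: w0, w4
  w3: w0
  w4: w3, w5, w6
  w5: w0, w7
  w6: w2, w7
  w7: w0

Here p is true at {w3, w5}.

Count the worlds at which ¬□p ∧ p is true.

w0: ¬□p is T, p is F. ✗
w2: ¬□p is T, p is F. ✗
w3: ¬□p is T, p is T. ✓
w4: ¬□p is T, p is F. ✗
w5: ¬□p is T, p is T. ✓
w6: ¬□p is T, p is F. ✗
w7: ¬□p is T, p is F. ✗
Satisfying worlds: {w3, w5}.

2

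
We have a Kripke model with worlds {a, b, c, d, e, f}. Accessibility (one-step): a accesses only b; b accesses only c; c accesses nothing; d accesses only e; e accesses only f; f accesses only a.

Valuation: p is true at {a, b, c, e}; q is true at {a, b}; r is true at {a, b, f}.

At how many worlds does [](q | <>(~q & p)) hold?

3

a: successors {b}; q | <>(~q & p) there: b:T. ✓
b: successors {c}; q | <>(~q & p) there: c:F. ✗
c: no successors, so [](q | <>(~q & p)) holds vacuously. ✓
d: successors {e}; q | <>(~q & p) there: e:F. ✗
e: successors {f}; q | <>(~q & p) there: f:F. ✗
f: successors {a}; q | <>(~q & p) there: a:T. ✓
Satisfying worlds: {a, c, f}.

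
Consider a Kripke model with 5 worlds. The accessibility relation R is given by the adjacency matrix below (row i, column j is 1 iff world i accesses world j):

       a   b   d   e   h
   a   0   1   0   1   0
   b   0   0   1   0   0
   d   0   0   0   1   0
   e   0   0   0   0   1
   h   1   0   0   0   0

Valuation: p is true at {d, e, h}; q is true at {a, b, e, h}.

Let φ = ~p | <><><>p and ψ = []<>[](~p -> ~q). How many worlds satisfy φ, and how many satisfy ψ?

4 and 2

For ~p | <><><>p:
a: ~p is T, <><><>p is T. ✓
b: ~p is T, <><><>p is T. ✓
d: ~p is F, <><><>p is F. ✗
e: ~p is F, <><><>p is T. ✓
h: ~p is F, <><><>p is T. ✓
— 4 worlds.
For []<>[](~p -> ~q):
a: successors {b, e}; <>[](~p -> ~q) there: b:T, e:F. ✗
b: successors {d}; <>[](~p -> ~q) there: d:T. ✓
d: successors {e}; <>[](~p -> ~q) there: e:F. ✗
e: successors {h}; <>[](~p -> ~q) there: h:F. ✗
h: successors {a}; <>[](~p -> ~q) there: a:T. ✓
— 2 worlds.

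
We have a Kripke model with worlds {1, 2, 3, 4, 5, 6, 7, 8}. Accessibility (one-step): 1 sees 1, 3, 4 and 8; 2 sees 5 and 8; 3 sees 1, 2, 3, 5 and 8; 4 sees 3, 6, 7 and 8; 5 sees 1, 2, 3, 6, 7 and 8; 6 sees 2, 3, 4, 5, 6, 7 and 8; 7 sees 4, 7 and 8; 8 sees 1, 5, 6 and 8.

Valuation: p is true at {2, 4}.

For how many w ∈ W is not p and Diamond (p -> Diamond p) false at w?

1: not p is T, Diamond (p -> Diamond p) is T. ✓
2: not p is F, Diamond (p -> Diamond p) is T. ✗
3: not p is T, Diamond (p -> Diamond p) is T. ✓
4: not p is F, Diamond (p -> Diamond p) is T. ✗
5: not p is T, Diamond (p -> Diamond p) is T. ✓
6: not p is T, Diamond (p -> Diamond p) is T. ✓
7: not p is T, Diamond (p -> Diamond p) is T. ✓
8: not p is T, Diamond (p -> Diamond p) is T. ✓
Satisfying worlds: {1, 3, 5, 6, 7, 8}.
So not p and Diamond (p -> Diamond p) fails at the other 2 worlds.

2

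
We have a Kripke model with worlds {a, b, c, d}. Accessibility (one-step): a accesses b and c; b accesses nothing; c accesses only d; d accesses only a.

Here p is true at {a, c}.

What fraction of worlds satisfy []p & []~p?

1/4

a: []p is F, []~p is F. ✗
b: []p is T, []~p is T. ✓
c: []p is F, []~p is T. ✗
d: []p is T, []~p is F. ✗
That's 1 of 4 worlds, so 1/4.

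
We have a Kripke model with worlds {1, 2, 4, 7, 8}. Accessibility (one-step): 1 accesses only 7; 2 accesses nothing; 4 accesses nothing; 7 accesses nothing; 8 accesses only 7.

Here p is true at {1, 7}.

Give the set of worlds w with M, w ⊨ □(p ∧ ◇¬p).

{2, 4, 7}

1: successors {7}; p ∧ ◇¬p there: 7:F. ✗
2: no successors, so □(p ∧ ◇¬p) holds vacuously. ✓
4: no successors, so □(p ∧ ◇¬p) holds vacuously. ✓
7: no successors, so □(p ∧ ◇¬p) holds vacuously. ✓
8: successors {7}; p ∧ ◇¬p there: 7:F. ✗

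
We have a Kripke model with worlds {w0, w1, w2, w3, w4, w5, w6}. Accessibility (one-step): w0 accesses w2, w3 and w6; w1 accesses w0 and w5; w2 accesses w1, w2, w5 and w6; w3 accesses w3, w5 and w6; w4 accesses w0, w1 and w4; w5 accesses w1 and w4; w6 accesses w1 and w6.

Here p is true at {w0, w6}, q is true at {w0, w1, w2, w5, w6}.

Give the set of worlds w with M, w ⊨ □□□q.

w0: successors {w2, w3, w6}; □□q there: w2:F, w3:F, w6:T. ✗
w1: successors {w0, w5}; □□q there: w0:F, w5:F. ✗
w2: successors {w1, w2, w5, w6}; □□q there: w1:F, w2:F, w5:F, w6:T. ✗
w3: successors {w3, w5, w6}; □□q there: w3:F, w5:F, w6:T. ✗
w4: successors {w0, w1, w4}; □□q there: w0:F, w1:F, w4:F. ✗
w5: successors {w1, w4}; □□q there: w1:F, w4:F. ✗
w6: successors {w1, w6}; □□q there: w1:F, w6:T. ✗

∅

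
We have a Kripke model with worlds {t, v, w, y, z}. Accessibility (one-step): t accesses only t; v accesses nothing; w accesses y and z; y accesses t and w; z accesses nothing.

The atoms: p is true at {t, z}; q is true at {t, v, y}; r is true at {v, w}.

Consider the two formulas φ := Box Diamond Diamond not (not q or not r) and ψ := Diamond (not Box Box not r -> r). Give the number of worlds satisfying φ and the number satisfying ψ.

For Box Diamond Diamond not (not q or not r):
t: successors {t}; Diamond Diamond not (not q or not r) there: t:F. ✗
v: no successors, so Box Diamond Diamond not (not q or not r) holds vacuously. ✓
w: successors {y, z}; Diamond Diamond not (not q or not r) there: y:F, z:F. ✗
y: successors {t, w}; Diamond Diamond not (not q or not r) there: t:F, w:F. ✗
z: no successors, so Box Diamond Diamond not (not q or not r) holds vacuously. ✓
— 2 worlds.
For Diamond (not Box Box not r -> r):
t: successors {t}; not Box Box not r -> r there: t:T. ✓
v: no successors, so Diamond (not Box Box not r -> r) fails. ✗
w: successors {y, z}; not Box Box not r -> r there: y:T, z:T. ✓
y: successors {t, w}; not Box Box not r -> r there: t:T, w:T. ✓
z: no successors, so Diamond (not Box Box not r -> r) fails. ✗
— 3 worlds.

2 and 3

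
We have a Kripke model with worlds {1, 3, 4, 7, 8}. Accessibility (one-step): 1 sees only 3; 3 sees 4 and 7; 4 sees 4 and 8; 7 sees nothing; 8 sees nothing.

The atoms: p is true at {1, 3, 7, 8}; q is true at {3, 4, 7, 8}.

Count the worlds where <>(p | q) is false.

1: successors {3}; p | q there: 3:T. ✓
3: successors {4, 7}; p | q there: 4:T, 7:T. ✓
4: successors {4, 8}; p | q there: 4:T, 8:T. ✓
7: no successors, so <>(p | q) fails. ✗
8: no successors, so <>(p | q) fails. ✗
Satisfying worlds: {1, 3, 4}.
So <>(p | q) fails at the other 2 worlds.

2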